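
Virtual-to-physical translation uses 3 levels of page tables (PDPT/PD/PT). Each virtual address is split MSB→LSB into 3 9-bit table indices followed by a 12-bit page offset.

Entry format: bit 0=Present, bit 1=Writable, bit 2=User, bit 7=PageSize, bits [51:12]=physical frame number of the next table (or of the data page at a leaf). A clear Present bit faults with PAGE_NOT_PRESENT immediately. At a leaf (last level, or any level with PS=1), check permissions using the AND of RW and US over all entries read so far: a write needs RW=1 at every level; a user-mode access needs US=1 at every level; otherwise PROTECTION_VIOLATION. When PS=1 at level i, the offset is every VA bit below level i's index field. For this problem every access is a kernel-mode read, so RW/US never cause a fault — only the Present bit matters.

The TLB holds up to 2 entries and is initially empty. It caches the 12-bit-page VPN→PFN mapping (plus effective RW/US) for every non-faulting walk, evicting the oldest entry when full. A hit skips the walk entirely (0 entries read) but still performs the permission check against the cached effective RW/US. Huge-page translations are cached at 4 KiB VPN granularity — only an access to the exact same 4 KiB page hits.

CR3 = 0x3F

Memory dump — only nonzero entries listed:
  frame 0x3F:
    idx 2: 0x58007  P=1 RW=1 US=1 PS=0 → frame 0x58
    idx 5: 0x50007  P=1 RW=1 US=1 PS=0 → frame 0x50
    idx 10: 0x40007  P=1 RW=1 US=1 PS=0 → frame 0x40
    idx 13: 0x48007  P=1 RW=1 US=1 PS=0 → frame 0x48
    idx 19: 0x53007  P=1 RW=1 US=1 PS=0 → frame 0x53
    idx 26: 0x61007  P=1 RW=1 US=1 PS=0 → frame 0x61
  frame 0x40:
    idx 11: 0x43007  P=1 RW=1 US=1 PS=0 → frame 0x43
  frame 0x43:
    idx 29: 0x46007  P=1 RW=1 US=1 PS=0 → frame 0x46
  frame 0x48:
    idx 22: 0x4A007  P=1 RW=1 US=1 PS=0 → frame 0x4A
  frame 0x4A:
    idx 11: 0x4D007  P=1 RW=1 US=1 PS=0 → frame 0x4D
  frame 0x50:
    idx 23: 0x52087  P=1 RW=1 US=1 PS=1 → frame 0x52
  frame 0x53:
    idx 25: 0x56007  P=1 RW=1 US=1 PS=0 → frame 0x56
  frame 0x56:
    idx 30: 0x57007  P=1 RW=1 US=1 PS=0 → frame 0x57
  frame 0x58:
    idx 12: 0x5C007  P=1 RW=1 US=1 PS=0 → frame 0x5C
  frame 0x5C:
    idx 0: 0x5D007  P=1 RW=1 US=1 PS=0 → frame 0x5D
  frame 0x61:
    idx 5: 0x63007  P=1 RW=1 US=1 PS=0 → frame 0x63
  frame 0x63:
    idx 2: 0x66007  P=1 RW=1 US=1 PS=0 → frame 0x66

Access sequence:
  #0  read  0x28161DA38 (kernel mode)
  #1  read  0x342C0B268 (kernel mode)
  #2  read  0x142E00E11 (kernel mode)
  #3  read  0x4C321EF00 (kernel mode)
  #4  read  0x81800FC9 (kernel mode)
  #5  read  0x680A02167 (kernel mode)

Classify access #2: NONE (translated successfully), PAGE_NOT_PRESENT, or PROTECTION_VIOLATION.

Walk each access:
#0 VA=0x28161DA38 (r,kernel):
  L0: frame=0x3F idx=10 entry=0x40007 [P=1 RW=1 US=1 PS=0]
  L1: frame=0x40 idx=11 entry=0x43007 [P=1 RW=1 US=1 PS=0]
  L2: frame=0x43 idx=29 entry=0x46007 [P=1 RW=1 US=1 PS=0]
  → PA=0x46A38  (3 entries read)
#1 VA=0x342C0B268 (r,kernel):
  L0: frame=0x3F idx=13 entry=0x48007 [P=1 RW=1 US=1 PS=0]
  L1: frame=0x48 idx=22 entry=0x4A007 [P=1 RW=1 US=1 PS=0]
  L2: frame=0x4A idx=11 entry=0x4D007 [P=1 RW=1 US=1 PS=0]
  → PA=0x4D268  (3 entries read)
#2 VA=0x142E00E11 (r,kernel):
  L0: frame=0x3F idx=5 entry=0x50007 [P=1 RW=1 US=1 PS=0]
  L1: frame=0x50 idx=23 entry=0x52087 [P=1 RW=1 US=1 PS=1]
  → PA=0x52E11 (huge @L1)  (2 entries read)
#3 VA=0x4C321EF00 (r,kernel):
  L0: frame=0x3F idx=19 entry=0x53007 [P=1 RW=1 US=1 PS=0]
  L1: frame=0x53 idx=25 entry=0x56007 [P=1 RW=1 US=1 PS=0]
  L2: frame=0x56 idx=30 entry=0x57007 [P=1 RW=1 US=1 PS=0]
  → PA=0x57F00  (3 entries read)
#4 VA=0x81800FC9 (r,kernel):
  L0: frame=0x3F idx=2 entry=0x58007 [P=1 RW=1 US=1 PS=0]
  L1: frame=0x58 idx=12 entry=0x5C007 [P=1 RW=1 US=1 PS=0]
  L2: frame=0x5C idx=0 entry=0x5D007 [P=1 RW=1 US=1 PS=0]
  → PA=0x5DFC9  (3 entries read)
#5 VA=0x680A02167 (r,kernel):
  L0: frame=0x3F idx=26 entry=0x61007 [P=1 RW=1 US=1 PS=0]
  L1: frame=0x61 idx=5 entry=0x63007 [P=1 RW=1 US=1 PS=0]
  L2: frame=0x63 idx=2 entry=0x66007 [P=1 RW=1 US=1 PS=0]
  → PA=0x66167  (3 entries read)

Access #2 fault: NONE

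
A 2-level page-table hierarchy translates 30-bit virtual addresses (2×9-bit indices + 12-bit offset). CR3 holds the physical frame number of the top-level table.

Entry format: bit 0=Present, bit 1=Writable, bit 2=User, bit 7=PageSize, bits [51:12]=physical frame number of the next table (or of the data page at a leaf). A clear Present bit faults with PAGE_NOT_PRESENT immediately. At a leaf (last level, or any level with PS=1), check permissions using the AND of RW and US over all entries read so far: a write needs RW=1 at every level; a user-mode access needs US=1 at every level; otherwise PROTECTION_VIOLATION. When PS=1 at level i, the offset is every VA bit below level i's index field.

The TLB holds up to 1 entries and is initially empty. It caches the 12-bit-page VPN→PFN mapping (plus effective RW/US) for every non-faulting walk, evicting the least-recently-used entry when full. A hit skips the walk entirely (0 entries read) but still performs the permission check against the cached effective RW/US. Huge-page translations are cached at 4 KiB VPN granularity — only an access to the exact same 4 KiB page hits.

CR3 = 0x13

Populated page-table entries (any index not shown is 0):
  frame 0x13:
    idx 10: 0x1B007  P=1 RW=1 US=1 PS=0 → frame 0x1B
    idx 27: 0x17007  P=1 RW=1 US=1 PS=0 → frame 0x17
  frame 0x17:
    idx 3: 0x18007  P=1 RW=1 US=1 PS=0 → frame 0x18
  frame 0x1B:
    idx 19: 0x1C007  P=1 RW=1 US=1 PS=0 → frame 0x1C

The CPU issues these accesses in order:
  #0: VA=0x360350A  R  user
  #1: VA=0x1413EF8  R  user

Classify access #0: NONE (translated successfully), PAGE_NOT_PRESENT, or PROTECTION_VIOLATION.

Per-access translation:
#0 VA=0x360350A (r,user):
  L0: frame=0x13 idx=27 entry=0x17007 [P=1 RW=1 US=1 PS=0]
  L1: frame=0x17 idx=3 entry=0x18007 [P=1 RW=1 US=1 PS=0]
  ⇒ phys 0x1850A  [2 reads]
#1 VA=0x1413EF8 (r,user):
  L0: frame=0x13 idx=10 entry=0x1B007 [P=1 RW=1 US=1 PS=0]
  L1: frame=0x1B idx=19 entry=0x1C007 [P=1 RW=1 US=1 PS=0]
  ⇒ phys 0x1CEF8  [2 reads]

Access #0 fault: NONE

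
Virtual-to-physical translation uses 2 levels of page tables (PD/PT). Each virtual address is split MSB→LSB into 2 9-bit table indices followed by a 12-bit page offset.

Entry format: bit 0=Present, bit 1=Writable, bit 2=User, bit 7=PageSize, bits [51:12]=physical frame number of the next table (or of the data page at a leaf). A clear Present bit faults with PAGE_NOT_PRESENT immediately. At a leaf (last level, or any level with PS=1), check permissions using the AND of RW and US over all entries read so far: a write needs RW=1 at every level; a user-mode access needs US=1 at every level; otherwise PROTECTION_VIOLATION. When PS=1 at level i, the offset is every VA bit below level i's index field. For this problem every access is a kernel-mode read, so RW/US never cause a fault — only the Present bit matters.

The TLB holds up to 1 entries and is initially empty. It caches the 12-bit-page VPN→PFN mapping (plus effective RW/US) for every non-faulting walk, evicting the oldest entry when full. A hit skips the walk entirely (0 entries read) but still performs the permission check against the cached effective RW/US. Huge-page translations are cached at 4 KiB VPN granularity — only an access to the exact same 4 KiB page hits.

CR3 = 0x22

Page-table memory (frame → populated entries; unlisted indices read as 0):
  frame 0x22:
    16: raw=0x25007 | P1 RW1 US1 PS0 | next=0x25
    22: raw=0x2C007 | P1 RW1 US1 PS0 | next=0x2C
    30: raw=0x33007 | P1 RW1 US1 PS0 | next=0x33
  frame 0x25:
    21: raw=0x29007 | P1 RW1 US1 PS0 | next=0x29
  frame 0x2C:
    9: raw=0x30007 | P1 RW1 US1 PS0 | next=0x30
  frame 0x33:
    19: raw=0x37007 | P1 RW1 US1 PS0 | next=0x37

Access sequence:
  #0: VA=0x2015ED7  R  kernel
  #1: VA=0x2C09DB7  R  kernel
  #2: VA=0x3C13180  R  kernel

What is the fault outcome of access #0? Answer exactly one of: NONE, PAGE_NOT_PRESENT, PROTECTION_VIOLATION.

Walk each access:
#0 VA=0x2015ED7 (r,kernel):
  [0] read 0x22 idx=16: raw=0x25007 flags P=1 W=1 U=1 S=0
  [1] read 0x25 idx=21: raw=0x29007 flags P=1 W=1 U=1 S=0
  ✓ 0x29ED7  — 2 lookups
#1 VA=0x2C09DB7 (r,kernel):
  [0] read 0x22 idx=22: raw=0x2C007 flags P=1 W=1 U=1 S=0
  [1] read 0x2C idx=9: raw=0x30007 flags P=1 W=1 U=1 S=0
  ✓ 0x30DB7  — 2 lookups
#2 VA=0x3C13180 (r,kernel):
  [0] read 0x22 idx=30: raw=0x33007 flags P=1 W=1 U=1 S=0
  [1] read 0x33 idx=19: raw=0x37007 flags P=1 W=1 U=1 S=0
  ✓ 0x37180  — 2 lookups

Access #0 fault: NONE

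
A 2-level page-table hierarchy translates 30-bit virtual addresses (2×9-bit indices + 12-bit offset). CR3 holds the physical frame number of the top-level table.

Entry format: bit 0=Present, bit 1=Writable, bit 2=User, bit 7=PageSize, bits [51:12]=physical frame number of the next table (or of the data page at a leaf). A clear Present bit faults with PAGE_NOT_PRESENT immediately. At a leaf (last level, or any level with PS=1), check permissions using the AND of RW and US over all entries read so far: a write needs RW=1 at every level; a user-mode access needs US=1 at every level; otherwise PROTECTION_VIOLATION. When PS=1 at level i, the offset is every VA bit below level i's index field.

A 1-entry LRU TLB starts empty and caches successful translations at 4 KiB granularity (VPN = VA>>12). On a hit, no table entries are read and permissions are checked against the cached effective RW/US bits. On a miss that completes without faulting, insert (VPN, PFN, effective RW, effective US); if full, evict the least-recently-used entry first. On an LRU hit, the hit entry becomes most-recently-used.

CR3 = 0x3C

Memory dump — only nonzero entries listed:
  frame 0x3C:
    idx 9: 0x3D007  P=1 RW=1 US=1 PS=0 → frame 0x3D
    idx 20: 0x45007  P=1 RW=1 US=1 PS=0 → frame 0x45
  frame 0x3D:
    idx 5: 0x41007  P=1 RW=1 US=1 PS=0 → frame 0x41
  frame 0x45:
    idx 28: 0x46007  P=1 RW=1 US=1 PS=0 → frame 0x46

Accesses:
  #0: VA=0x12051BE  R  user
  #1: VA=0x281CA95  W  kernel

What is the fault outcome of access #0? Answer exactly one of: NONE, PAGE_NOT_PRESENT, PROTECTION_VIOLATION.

Trace:
#0 VA=0x12051BE (r,user):
  lvl0: tbl 0x3C, slot 9 ⇒ 0x3D007 (P1/RW1/US1/PS0)
  lvl1: tbl 0x3D, slot 5 ⇒ 0x41007 (P1/RW1/US1/PS0)
  → PA=0x411BE  (2 entries read)
#1 VA=0x281CA95 (w,kernel):
  lvl0: tbl 0x3C, slot 20 ⇒ 0x45007 (P1/RW1/US1/PS0)
  lvl1: tbl 0x45, slot 28 ⇒ 0x46007 (P1/RW1/US1/PS0)
  → PA=0x46A95  (2 entries read)

Access #0 fault: NONE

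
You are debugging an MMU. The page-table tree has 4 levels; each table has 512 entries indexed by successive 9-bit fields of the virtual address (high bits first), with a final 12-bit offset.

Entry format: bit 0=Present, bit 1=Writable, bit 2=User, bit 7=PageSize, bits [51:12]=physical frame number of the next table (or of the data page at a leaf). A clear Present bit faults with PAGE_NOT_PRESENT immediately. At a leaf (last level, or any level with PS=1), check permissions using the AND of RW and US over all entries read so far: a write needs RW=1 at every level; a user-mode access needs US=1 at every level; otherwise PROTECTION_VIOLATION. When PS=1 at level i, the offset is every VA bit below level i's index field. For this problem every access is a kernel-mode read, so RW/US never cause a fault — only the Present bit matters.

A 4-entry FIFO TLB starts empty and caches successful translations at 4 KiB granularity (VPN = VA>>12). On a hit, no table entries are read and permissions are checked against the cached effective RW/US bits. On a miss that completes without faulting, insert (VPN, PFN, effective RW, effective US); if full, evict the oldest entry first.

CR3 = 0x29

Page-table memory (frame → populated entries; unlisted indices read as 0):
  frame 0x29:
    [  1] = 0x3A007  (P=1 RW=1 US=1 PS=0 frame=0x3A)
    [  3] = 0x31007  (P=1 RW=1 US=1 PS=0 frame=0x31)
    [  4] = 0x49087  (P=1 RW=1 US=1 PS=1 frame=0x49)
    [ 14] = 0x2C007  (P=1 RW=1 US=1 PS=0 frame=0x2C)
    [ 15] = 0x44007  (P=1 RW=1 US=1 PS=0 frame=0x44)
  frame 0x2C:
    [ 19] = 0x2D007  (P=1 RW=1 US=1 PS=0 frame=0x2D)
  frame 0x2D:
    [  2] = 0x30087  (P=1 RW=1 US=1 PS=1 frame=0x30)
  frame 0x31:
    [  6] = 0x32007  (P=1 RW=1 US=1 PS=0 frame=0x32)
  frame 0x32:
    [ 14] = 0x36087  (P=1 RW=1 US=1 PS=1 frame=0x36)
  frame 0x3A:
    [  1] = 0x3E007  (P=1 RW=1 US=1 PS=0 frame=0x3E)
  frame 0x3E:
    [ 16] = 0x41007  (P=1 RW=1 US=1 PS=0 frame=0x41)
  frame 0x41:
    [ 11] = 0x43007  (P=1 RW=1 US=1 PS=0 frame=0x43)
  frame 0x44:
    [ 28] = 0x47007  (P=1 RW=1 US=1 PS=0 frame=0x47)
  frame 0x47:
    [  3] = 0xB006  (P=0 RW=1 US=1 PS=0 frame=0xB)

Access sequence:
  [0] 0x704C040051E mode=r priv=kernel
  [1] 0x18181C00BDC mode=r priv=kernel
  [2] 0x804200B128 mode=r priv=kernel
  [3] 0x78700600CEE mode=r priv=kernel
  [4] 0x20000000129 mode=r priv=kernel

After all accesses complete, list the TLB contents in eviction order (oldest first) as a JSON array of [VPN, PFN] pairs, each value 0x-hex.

Per-access translation:
#0 VA=0x704C040051E (r,kernel):
  lvl0: tbl 0x29, slot 14 ⇒ 0x2C007 (P1/RW1/US1/PS0)
  lvl1: tbl 0x2C, slot 19 ⇒ 0x2D007 (P1/RW1/US1/PS0)
  lvl2: tbl 0x2D, slot 2 ⇒ 0x30087 (P1/RW1/US1/PS1)
  ⇒ phys 0x3051E (huge @L2)  [3 reads]
#1 VA=0x18181C00BDC (r,kernel):
  lvl0: tbl 0x29, slot 3 ⇒ 0x31007 (P1/RW1/US1/PS0)
  lvl1: tbl 0x31, slot 6 ⇒ 0x32007 (P1/RW1/US1/PS0)
  lvl2: tbl 0x32, slot 14 ⇒ 0x36087 (P1/RW1/US1/PS1)
  ⇒ phys 0x36BDC (huge @L2)  [3 reads]
#2 VA=0x804200B128 (r,kernel):
  lvl0: tbl 0x29, slot 1 ⇒ 0x3A007 (P1/RW1/US1/PS0)
  lvl1: tbl 0x3A, slot 1 ⇒ 0x3E007 (P1/RW1/US1/PS0)
  lvl2: tbl 0x3E, slot 16 ⇒ 0x41007 (P1/RW1/US1/PS0)
  lvl3: tbl 0x41, slot 11 ⇒ 0x43007 (P1/RW1/US1/PS0)
  ⇒ phys 0x43128  [4 reads]
#3 VA=0x78700600CEE (r,kernel):
  lvl0: tbl 0x29, slot 15 ⇒ 0x44007 (P1/RW1/US1/PS0)
  lvl1: tbl 0x44, slot 28 ⇒ 0x47007 (P1/RW1/US1/PS0)
  lvl2: tbl 0x47, slot 3 ⇒ 0xB006 (P0/RW1/US1/PS0)
  ✗ PAGE_NOT_PRESENT  [3 reads]
#4 VA=0x20000000129 (r,kernel):
  lvl0: tbl 0x29, slot 4 ⇒ 0x49087 (P1/RW1/US1/PS1)
  ⇒ phys 0x49129 (huge @L0)  [1 reads]

TLB: [["0x704C0400", "0x30"], ["0x18181C00", "0x36"], ["0x804200B", "0x43"], ["0x20000000", "0x49"]]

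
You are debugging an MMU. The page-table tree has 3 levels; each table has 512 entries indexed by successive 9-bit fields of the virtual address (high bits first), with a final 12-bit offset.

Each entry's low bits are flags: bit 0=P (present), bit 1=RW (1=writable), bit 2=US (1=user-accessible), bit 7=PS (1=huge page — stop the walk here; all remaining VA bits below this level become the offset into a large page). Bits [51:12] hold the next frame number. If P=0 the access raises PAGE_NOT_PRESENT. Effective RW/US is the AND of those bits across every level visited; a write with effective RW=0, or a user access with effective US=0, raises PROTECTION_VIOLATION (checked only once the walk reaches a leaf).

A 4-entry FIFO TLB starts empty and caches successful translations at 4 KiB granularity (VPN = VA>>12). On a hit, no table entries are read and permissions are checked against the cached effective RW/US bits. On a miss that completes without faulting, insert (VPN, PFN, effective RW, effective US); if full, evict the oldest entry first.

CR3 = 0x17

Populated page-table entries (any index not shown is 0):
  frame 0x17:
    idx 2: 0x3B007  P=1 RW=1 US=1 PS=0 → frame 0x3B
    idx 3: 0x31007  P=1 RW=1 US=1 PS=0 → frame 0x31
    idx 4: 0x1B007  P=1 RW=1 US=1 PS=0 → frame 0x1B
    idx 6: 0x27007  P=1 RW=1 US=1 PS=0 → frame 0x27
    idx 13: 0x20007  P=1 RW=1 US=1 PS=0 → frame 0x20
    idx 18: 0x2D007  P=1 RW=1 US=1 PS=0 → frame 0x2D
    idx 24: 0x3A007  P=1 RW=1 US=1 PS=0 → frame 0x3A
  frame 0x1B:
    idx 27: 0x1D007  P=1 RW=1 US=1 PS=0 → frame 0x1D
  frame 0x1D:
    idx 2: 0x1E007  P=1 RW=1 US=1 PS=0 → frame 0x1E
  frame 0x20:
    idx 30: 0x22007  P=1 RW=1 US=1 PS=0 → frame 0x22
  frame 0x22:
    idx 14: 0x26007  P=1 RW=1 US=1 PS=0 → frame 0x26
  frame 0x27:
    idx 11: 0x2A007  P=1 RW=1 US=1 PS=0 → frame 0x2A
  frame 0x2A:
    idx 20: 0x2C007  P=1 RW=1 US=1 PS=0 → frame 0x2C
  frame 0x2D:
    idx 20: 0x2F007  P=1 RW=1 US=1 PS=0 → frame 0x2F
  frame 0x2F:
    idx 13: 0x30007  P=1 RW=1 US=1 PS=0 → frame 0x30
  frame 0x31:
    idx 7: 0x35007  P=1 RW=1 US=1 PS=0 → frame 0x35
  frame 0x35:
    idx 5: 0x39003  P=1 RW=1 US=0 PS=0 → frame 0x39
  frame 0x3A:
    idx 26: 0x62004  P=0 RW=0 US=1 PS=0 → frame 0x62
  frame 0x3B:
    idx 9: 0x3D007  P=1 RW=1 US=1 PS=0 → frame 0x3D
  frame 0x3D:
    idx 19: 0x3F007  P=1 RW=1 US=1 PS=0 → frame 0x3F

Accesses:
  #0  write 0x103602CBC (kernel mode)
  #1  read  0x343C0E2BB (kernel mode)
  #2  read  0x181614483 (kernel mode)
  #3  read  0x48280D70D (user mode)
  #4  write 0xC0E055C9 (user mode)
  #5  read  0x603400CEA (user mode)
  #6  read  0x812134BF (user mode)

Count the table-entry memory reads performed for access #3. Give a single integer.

Trace:
#0 VA=0x103602CBC (w,kernel):
  [0] read 0x17 idx=4: raw=0x1B007 flags P=1 W=1 U=1 S=0
  [1] read 0x1B idx=27: raw=0x1D007 flags P=1 W=1 U=1 S=0
  [2] read 0x1D idx=2: raw=0x1E007 flags P=1 W=1 U=1 S=0
  → PA=0x1ECBC  (3 entries read)
#1 VA=0x343C0E2BB (r,kernel):
  [0] read 0x17 idx=13: raw=0x20007 flags P=1 W=1 U=1 S=0
  [1] read 0x20 idx=30: raw=0x22007 flags P=1 W=1 U=1 S=0
  [2] read 0x22 idx=14: raw=0x26007 flags P=1 W=1 U=1 S=0
  → PA=0x262BB  (3 entries read)
#2 VA=0x181614483 (r,kernel):
  [0] read 0x17 idx=6: raw=0x27007 flags P=1 W=1 U=1 S=0
  [1] read 0x27 idx=11: raw=0x2A007 flags P=1 W=1 U=1 S=0
  [2] read 0x2A idx=20: raw=0x2C007 flags P=1 W=1 U=1 S=0
  → PA=0x2C483  (3 entries read)
#3 VA=0x48280D70D (r,user):
  [0] read 0x17 idx=18: raw=0x2D007 flags P=1 W=1 U=1 S=0
  [1] read 0x2D idx=20: raw=0x2F007 flags P=1 W=1 U=1 S=0
  [2] read 0x2F idx=13: raw=0x30007 flags P=1 W=1 U=1 S=0
  → PA=0x3070D  (3 entries read)
#4 VA=0xC0E055C9 (w,user):
  [0] read 0x17 idx=3: raw=0x31007 flags P=1 W=1 U=1 S=0
  [1] read 0x31 idx=7: raw=0x35007 flags P=1 W=1 U=1 S=0
  [2] read 0x35 idx=5: raw=0x39003 flags P=1 W=1 U=0 S=0
  → PROTECTION_VIOLATION  (3 entries read)
#5 VA=0x603400CEA (r,user):
  [0] read 0x17 idx=24: raw=0x3A007 flags P=1 W=1 U=1 S=0
  [1] read 0x3A idx=26: raw=0x62004 flags P=0 W=0 U=1 S=0
  → PAGE_NOT_PRESENT  (2 entries read)
#6 VA=0x812134BF (r,user):
  [0] read 0x17 idx=2: raw=0x3B007 flags P=1 W=1 U=1 S=0
  [1] read 0x3B idx=9: raw=0x3D007 flags P=1 W=1 U=1 S=0
  [2] read 0x3D idx=19: raw=0x3F007 flags P=1 W=1 U=1 S=0
  → PA=0x3F4BF  (3 entries read)

Entries read for #3: 3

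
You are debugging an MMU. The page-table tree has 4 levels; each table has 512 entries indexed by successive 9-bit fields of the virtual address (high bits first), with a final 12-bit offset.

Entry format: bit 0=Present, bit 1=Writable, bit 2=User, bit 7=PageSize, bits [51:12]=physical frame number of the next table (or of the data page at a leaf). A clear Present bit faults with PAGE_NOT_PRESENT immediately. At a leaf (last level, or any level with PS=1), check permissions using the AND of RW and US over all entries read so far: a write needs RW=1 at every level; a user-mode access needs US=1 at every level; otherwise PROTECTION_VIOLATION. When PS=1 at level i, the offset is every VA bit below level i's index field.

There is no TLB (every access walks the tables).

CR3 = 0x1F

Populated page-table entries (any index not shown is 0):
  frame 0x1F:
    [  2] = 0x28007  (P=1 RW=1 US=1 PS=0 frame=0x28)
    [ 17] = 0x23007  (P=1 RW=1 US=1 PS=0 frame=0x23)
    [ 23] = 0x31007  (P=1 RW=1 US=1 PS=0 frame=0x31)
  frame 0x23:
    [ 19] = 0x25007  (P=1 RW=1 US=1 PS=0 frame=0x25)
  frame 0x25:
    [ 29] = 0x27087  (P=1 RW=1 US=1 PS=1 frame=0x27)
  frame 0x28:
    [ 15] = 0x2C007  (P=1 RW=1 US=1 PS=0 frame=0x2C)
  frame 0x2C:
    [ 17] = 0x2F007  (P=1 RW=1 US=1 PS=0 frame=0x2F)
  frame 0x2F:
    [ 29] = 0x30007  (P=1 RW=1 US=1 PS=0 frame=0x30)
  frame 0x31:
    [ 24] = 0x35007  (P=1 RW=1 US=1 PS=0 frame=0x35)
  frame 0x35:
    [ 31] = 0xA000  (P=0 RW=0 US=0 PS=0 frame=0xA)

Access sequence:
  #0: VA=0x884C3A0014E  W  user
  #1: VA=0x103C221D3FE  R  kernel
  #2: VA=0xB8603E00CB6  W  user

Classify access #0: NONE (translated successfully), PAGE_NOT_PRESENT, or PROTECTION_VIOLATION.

Walk each access:
#0 VA=0x884C3A0014E (w,user):
  L0: frame=0x1F idx=17 entry=0x23007 [P=1 RW=1 US=1 PS=0]
  L1: frame=0x23 idx=19 entry=0x25007 [P=1 RW=1 US=1 PS=0]
  L2: frame=0x25 idx=29 entry=0x27087 [P=1 RW=1 US=1 PS=1]
  ⇒ phys 0x2714E (huge @L2)  [3 reads]
#1 VA=0x103C221D3FE (r,kernel):
  L0: frame=0x1F idx=2 entry=0x28007 [P=1 RW=1 US=1 PS=0]
  L1: frame=0x28 idx=15 entry=0x2C007 [P=1 RW=1 US=1 PS=0]
  L2: frame=0x2C idx=17 entry=0x2F007 [P=1 RW=1 US=1 PS=0]
  L3: frame=0x2F idx=29 entry=0x30007 [P=1 RW=1 US=1 PS=0]
  ⇒ phys 0x303FE  [4 reads]
#2 VA=0xB8603E00CB6 (w,user):
  L0: frame=0x1F idx=23 entry=0x31007 [P=1 RW=1 US=1 PS=0]
  L1: frame=0x31 idx=24 entry=0x35007 [P=1 RW=1 US=1 PS=0]
  L2: frame=0x35 idx=31 entry=0xA000 [P=0 RW=0 US=0 PS=0]
  ⇒ fault: PAGE_NOT_PRESENT  — 3 lookups

Access #0 fault: NONE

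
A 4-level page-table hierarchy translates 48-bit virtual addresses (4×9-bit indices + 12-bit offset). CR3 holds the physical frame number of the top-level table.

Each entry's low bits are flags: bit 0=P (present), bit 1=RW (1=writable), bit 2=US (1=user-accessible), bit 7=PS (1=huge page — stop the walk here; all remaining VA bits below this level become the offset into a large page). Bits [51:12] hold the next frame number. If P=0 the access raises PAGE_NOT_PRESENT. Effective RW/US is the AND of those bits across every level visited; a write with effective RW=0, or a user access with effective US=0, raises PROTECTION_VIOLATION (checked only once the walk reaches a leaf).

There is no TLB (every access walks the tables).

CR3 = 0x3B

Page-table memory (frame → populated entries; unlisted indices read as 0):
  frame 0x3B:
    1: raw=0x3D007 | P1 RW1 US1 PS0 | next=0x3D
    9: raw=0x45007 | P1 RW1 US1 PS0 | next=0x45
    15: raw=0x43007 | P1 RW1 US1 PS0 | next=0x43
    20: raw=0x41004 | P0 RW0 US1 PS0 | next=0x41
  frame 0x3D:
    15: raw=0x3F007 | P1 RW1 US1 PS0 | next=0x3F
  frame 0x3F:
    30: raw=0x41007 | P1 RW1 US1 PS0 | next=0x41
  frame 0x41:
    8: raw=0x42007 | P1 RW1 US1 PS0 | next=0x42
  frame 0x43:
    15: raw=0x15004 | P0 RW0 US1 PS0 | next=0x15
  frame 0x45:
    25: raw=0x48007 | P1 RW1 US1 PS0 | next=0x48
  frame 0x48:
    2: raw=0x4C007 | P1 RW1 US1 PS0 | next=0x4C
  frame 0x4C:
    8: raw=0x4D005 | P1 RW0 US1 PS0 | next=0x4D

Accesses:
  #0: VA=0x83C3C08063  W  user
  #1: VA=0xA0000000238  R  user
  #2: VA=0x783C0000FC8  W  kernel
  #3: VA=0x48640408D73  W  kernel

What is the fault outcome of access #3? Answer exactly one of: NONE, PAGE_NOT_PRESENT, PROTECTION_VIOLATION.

Per-access translation:
#0 VA=0x83C3C08063 (w,user):
  L0: frame=0x3B idx=1 entry=0x3D007 [P=1 RW=1 US=1 PS=0]
  L1: frame=0x3D idx=15 entry=0x3F007 [P=1 RW=1 US=1 PS=0]
  L2: frame=0x3F idx=30 entry=0x41007 [P=1 RW=1 US=1 PS=0]
  L3: frame=0x41 idx=8 entry=0x42007 [P=1 RW=1 US=1 PS=0]
  → PA=0x42063  (4 entries read)
#1 VA=0xA0000000238 (r,user):
  L0: frame=0x3B idx=20 entry=0x41004 [P=0 RW=0 US=1 PS=0]
  ⇒ fault: PAGE_NOT_PRESENT  — 1 lookups
#2 VA=0x783C0000FC8 (w,kernel):
  L0: frame=0x3B idx=15 entry=0x43007 [P=1 RW=1 US=1 PS=0]
  L1: frame=0x43 idx=15 entry=0x15004 [P=0 RW=0 US=1 PS=0]
  ⇒ fault: PAGE_NOT_PRESENT  — 2 lookups
#3 VA=0x48640408D73 (w,kernel):
  L0: frame=0x3B idx=9 entry=0x45007 [P=1 RW=1 US=1 PS=0]
  L1: frame=0x45 idx=25 entry=0x48007 [P=1 RW=1 US=1 PS=0]
  L2: frame=0x48 idx=2 entry=0x4C007 [P=1 RW=1 US=1 PS=0]
  L3: frame=0x4C idx=8 entry=0x4D005 [P=1 RW=0 US=1 PS=0]
  ⇒ fault: PROTECTION_VIOLATION  — 4 lookups

Access #3 fault: PROTECTION_VIOLATION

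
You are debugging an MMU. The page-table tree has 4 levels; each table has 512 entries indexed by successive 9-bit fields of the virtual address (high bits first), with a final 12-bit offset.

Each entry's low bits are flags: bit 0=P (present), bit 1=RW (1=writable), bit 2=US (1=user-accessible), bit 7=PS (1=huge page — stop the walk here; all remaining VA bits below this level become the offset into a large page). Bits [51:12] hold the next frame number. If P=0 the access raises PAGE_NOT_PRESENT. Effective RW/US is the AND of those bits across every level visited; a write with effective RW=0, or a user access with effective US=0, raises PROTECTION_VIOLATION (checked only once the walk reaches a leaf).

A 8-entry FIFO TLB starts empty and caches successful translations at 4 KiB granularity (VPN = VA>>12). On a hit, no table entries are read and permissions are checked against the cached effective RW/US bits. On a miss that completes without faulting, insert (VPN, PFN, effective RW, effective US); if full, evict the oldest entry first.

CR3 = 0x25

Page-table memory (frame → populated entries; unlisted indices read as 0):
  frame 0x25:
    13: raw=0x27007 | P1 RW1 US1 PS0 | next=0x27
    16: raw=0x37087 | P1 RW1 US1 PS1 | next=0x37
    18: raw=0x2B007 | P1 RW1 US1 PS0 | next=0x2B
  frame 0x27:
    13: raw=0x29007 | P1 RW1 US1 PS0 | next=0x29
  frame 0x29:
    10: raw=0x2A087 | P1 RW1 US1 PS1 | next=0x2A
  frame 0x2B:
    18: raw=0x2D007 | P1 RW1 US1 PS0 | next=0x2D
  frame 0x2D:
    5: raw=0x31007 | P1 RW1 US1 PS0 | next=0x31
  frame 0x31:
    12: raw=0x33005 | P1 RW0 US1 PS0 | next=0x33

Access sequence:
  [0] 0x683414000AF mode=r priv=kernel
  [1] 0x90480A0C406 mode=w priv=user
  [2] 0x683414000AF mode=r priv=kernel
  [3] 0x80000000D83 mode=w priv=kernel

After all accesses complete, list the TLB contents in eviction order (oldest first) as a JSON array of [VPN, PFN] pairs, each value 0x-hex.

Trace:
#0 VA=0x683414000AF (r,kernel):
  L0: frame=0x25 idx=13 entry=0x27007 [P=1 RW=1 US=1 PS=0]
  L1: frame=0x27 idx=13 entry=0x29007 [P=1 RW=1 US=1 PS=0]
  L2: frame=0x29 idx=10 entry=0x2A087 [P=1 RW=1 US=1 PS=1]
  ✓ 0x2A0AF (huge @L2)  — 3 lookups
#1 VA=0x90480A0C406 (w,user):
  L0: frame=0x25 idx=18 entry=0x2B007 [P=1 RW=1 US=1 PS=0]
  L1: frame=0x2B idx=18 entry=0x2D007 [P=1 RW=1 US=1 PS=0]
  L2: frame=0x2D idx=5 entry=0x31007 [P=1 RW=1 US=1 PS=0]
  L3: frame=0x31 idx=12 entry=0x33005 [P=1 RW=0 US=1 PS=0]
  ⇒ fault: PROTECTION_VIOLATION  — 4 lookups
#2 VA=0x683414000AF (r,kernel):
  TLB hit vpn=0x68341400 → PA=0x2A0AF
#3 VA=0x80000000D83 (w,kernel):
  L0: frame=0x25 idx=16 entry=0x37087 [P=1 RW=1 US=1 PS=1]
  ✓ 0x37D83 (huge @L0)  — 1 lookups

TLB: [["0x68341400", "0x2A"], ["0x80000000", "0x37"]]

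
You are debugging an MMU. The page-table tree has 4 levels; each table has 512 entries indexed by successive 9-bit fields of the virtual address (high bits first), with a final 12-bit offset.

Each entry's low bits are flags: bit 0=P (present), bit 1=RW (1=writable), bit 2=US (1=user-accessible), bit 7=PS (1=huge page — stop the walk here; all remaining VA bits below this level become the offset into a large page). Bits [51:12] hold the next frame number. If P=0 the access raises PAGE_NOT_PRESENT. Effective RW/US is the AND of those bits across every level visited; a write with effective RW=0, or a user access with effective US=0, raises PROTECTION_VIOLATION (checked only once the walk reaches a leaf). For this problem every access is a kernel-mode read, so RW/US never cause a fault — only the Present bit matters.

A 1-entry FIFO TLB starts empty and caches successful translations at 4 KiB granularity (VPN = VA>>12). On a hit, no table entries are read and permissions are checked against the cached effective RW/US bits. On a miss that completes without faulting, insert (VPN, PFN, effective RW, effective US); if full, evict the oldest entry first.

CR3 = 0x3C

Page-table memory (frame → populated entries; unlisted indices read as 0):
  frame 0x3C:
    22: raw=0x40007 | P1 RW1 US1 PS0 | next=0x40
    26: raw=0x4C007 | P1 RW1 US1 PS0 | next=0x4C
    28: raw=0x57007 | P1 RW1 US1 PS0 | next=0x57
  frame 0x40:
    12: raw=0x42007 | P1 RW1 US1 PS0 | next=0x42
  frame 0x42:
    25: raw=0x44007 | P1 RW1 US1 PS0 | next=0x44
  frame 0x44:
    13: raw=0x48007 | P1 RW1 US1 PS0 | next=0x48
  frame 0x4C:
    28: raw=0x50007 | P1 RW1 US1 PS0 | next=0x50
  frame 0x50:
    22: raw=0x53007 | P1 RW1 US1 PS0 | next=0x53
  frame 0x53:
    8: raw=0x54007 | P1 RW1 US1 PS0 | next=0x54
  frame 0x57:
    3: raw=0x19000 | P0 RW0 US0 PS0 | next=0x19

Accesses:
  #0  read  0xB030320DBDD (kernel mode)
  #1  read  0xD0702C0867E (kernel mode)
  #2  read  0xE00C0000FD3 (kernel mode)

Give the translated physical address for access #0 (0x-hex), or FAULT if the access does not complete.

Walk each access:
#0 VA=0xB030320DBDD (r,kernel):
  lvl0: tbl 0x3C, slot 22 ⇒ 0x40007 (P1/RW1/US1/PS0)
  lvl1: tbl 0x40, slot 12 ⇒ 0x42007 (P1/RW1/US1/PS0)
  lvl2: tbl 0x42, slot 25 ⇒ 0x44007 (P1/RW1/US1/PS0)
  lvl3: tbl 0x44, slot 13 ⇒ 0x48007 (P1/RW1/US1/PS0)
  ✓ 0x48BDD  — 4 lookups
#1 VA=0xD0702C0867E (r,kernel):
  lvl0: tbl 0x3C, slot 26 ⇒ 0x4C007 (P1/RW1/US1/PS0)
  lvl1: tbl 0x4C, slot 28 ⇒ 0x50007 (P1/RW1/US1/PS0)
  lvl2: tbl 0x50, slot 22 ⇒ 0x53007 (P1/RW1/US1/PS0)
  lvl3: tbl 0x53, slot 8 ⇒ 0x54007 (P1/RW1/US1/PS0)
  ✓ 0x5467E  — 4 lookups
#2 VA=0xE00C0000FD3 (r,kernel):
  lvl0: tbl 0x3C, slot 28 ⇒ 0x57007 (P1/RW1/US1/PS0)
  lvl1: tbl 0x57, slot 3 ⇒ 0x19000 (P0/RW0/US0/PS0)
  → PAGE_NOT_PRESENT  (2 entries read)

Access #0 PA: 0x48BDD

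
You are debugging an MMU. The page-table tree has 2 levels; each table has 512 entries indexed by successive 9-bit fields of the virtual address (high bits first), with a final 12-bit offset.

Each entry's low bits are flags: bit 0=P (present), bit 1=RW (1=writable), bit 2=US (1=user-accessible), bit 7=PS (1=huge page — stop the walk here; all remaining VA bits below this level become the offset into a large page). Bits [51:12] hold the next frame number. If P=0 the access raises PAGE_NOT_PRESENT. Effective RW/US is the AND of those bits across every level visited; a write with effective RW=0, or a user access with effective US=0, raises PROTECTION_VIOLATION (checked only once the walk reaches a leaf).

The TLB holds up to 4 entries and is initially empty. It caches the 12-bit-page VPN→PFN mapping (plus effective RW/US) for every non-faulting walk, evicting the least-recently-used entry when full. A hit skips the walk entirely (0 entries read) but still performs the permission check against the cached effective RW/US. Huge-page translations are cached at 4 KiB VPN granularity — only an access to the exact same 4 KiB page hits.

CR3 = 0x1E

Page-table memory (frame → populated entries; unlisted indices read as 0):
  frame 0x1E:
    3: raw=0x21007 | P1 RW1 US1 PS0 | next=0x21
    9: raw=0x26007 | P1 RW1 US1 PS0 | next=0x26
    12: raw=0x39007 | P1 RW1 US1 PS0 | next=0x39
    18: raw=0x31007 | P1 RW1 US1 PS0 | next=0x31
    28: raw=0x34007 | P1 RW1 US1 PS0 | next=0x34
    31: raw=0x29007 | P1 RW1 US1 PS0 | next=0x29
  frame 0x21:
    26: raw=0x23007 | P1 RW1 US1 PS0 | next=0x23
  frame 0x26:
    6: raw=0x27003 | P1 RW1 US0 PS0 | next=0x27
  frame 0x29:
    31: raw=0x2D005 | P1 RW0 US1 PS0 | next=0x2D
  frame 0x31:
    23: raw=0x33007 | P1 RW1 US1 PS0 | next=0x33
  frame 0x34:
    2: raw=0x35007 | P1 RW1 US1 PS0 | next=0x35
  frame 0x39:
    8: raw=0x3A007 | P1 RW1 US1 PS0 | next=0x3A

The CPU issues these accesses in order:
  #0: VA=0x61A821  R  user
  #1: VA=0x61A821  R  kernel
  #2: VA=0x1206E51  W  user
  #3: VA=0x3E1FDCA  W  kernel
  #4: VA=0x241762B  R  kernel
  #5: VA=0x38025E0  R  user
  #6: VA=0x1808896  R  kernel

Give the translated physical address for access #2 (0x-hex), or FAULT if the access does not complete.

Trace:
#0 VA=0x61A821 (r,user):
  L0: frame=0x1E idx=3 entry=0x21007 [P=1 RW=1 US=1 PS=0]
  L1: frame=0x21 idx=26 entry=0x23007 [P=1 RW=1 US=1 PS=0]
  ⇒ phys 0x23821  [2 reads]
#1 VA=0x61A821 (r,kernel):
  TLB hit vpn=0x61A → PA=0x23821
#2 VA=0x1206E51 (w,user):
  L0: frame=0x1E idx=9 entry=0x26007 [P=1 RW=1 US=1 PS=0]
  L1: frame=0x26 idx=6 entry=0x27003 [P=1 RW=1 US=0 PS=0]
  → PROTECTION_VIOLATION  (2 entries read)
#3 VA=0x3E1FDCA (w,kernel):
  L0: frame=0x1E idx=31 entry=0x29007 [P=1 RW=1 US=1 PS=0]
  L1: frame=0x29 idx=31 entry=0x2D005 [P=1 RW=0 US=1 PS=0]
  → PROTECTION_VIOLATION  (2 entries read)
#4 VA=0x241762B (r,kernel):
  L0: frame=0x1E idx=18 entry=0x31007 [P=1 RW=1 US=1 PS=0]
  L1: frame=0x31 idx=23 entry=0x33007 [P=1 RW=1 US=1 PS=0]
  ⇒ phys 0x3362B  [2 reads]
#5 VA=0x38025E0 (r,user):
  L0: frame=0x1E idx=28 entry=0x34007 [P=1 RW=1 US=1 PS=0]
  L1: frame=0x34 idx=2 entry=0x35007 [P=1 RW=1 US=1 PS=0]
  ⇒ phys 0x355E0  [2 reads]
#6 VA=0x1808896 (r,kernel):
  L0: frame=0x1E idx=12 entry=0x39007 [P=1 RW=1 US=1 PS=0]
  L1: frame=0x39 idx=8 entry=0x3A007 [P=1 RW=1 US=1 PS=0]
  ⇒ phys 0x3A896  [2 reads]

Access #2 PA: FAULT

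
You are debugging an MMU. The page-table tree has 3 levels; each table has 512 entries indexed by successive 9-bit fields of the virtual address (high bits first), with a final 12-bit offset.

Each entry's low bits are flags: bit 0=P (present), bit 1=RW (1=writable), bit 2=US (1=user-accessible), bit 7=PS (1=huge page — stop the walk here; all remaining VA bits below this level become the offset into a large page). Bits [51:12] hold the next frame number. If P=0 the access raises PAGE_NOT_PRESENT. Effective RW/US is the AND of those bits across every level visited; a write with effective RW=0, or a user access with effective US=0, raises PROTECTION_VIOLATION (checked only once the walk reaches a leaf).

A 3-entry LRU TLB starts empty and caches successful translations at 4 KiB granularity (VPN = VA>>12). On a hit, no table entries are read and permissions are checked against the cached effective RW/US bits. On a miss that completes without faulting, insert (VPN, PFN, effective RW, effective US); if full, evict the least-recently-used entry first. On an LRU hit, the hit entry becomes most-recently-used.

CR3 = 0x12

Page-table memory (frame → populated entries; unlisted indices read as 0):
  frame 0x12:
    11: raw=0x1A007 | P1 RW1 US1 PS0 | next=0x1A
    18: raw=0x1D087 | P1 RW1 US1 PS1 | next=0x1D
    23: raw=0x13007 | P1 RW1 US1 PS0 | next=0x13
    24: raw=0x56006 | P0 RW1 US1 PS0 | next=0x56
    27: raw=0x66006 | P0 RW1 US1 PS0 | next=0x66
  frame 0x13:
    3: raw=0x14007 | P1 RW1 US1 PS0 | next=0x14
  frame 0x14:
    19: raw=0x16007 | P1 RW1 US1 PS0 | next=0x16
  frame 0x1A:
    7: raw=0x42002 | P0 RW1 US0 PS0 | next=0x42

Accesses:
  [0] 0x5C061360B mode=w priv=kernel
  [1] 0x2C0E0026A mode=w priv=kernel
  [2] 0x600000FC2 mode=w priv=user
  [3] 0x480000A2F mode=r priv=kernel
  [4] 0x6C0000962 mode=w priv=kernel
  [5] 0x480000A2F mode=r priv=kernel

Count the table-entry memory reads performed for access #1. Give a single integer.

Trace:
#0 VA=0x5C061360B (w,kernel):
  lvl0: tbl 0x12, slot 23 ⇒ 0x13007 (P1/RW1/US1/PS0)
  lvl1: tbl 0x13, slot 3 ⇒ 0x14007 (P1/RW1/US1/PS0)
  lvl2: tbl 0x14, slot 19 ⇒ 0x16007 (P1/RW1/US1/PS0)
  ✓ 0x1660B  — 3 lookups
#1 VA=0x2C0E0026A (w,kernel):
  lvl0: tbl 0x12, slot 11 ⇒ 0x1A007 (P1/RW1/US1/PS0)
  lvl1: tbl 0x1A, slot 7 ⇒ 0x42002 (P0/RW1/US0/PS0)
  ⇒ fault: PAGE_NOT_PRESENT  — 2 lookups
#2 VA=0x600000FC2 (w,user):
  lvl0: tbl 0x12, slot 24 ⇒ 0x56006 (P0/RW1/US1/PS0)
  ⇒ fault: PAGE_NOT_PRESENT  — 1 lookups
#3 VA=0x480000A2F (r,kernel):
  lvl0: tbl 0x12, slot 18 ⇒ 0x1D087 (P1/RW1/US1/PS1)
  ✓ 0x1DA2F (huge @L0)  — 1 lookups
#4 VA=0x6C0000962 (w,kernel):
  lvl0: tbl 0x12, slot 27 ⇒ 0x66006 (P0/RW1/US1/PS0)
  ⇒ fault: PAGE_NOT_PRESENT  — 1 lookups
#5 VA=0x480000A2F (r,kernel):
  TLB hit vpn=0x480000 → PA=0x1DA2F

Entries read for #1: 2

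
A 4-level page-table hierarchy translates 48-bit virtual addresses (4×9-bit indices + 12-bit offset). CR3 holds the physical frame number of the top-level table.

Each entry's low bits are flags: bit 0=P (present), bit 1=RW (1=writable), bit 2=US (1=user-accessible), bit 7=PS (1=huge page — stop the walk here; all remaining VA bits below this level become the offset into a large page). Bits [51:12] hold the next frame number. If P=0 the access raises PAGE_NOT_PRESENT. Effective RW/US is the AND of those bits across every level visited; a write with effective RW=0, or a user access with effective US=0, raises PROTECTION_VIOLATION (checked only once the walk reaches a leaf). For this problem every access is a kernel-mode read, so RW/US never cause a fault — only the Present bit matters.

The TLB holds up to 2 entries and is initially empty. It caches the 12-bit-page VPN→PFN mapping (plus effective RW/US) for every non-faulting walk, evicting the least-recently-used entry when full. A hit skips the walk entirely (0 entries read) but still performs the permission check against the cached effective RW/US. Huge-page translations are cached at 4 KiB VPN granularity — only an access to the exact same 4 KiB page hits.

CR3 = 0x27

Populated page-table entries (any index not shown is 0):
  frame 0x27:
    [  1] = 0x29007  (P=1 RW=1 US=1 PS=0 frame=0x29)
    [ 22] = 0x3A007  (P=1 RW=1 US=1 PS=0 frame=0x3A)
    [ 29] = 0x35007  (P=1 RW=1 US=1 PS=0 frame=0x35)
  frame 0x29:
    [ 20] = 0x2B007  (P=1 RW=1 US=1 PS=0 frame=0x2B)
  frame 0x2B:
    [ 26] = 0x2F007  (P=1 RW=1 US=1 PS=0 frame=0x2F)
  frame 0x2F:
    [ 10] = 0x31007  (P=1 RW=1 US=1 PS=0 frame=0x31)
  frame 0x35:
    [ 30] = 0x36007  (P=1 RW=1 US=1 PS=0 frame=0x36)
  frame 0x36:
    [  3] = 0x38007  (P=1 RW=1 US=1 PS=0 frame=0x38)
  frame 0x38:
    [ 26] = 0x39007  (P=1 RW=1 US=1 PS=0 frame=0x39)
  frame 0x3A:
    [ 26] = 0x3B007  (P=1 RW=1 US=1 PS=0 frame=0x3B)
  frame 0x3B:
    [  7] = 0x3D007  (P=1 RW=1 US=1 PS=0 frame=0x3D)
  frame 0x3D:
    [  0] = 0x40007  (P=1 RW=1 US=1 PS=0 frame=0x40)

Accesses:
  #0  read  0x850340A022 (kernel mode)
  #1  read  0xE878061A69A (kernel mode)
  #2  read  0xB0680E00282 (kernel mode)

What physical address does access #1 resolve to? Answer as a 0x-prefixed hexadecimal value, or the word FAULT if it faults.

Per-access translation:
#0 VA=0x850340A022 (r,kernel):
  L0 @0x27[1] → 0x29007  P=1,RW=1,US=1,PS=0
  L1 @0x29[20] → 0x2B007  P=1,RW=1,US=1,PS=0
  L2 @0x2B[26] → 0x2F007  P=1,RW=1,US=1,PS=0
  L3 @0x2F[10] → 0x31007  P=1,RW=1,US=1,PS=0
  ⇒ phys 0x31022  [4 reads]
#1 VA=0xE878061A69A (r,kernel):
  L0 @0x27[29] → 0x35007  P=1,RW=1,US=1,PS=0
  L1 @0x35[30] → 0x36007  P=1,RW=1,US=1,PS=0
  L2 @0x36[3] → 0x38007  P=1,RW=1,US=1,PS=0
  L3 @0x38[26] → 0x39007  P=1,RW=1,US=1,PS=0
  ⇒ phys 0x3969A  [4 reads]
#2 VA=0xB0680E00282 (r,kernel):
  L0 @0x27[22] → 0x3A007  P=1,RW=1,US=1,PS=0
  L1 @0x3A[26] → 0x3B007  P=1,RW=1,US=1,PS=0
  L2 @0x3B[7] → 0x3D007  P=1,RW=1,US=1,PS=0
  L3 @0x3D[0] → 0x40007  P=1,RW=1,US=1,PS=0
  ⇒ phys 0x40282  [4 reads]

Access #1 PA: 0x3969A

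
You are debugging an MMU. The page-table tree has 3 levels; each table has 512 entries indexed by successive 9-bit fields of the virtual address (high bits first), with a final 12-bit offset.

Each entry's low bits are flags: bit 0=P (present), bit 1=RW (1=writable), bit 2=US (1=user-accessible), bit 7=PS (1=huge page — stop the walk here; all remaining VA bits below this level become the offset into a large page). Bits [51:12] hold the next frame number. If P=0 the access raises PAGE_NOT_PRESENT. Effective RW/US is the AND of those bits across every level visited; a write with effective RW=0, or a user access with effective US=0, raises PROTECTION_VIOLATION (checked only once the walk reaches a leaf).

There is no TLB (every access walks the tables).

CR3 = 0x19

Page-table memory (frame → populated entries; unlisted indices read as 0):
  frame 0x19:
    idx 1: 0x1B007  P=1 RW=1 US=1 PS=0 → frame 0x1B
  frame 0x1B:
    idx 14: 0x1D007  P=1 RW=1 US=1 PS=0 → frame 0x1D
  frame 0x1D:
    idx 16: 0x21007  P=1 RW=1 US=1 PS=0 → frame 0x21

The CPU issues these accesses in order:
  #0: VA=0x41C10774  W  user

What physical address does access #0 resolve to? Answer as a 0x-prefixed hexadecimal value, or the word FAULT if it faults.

Trace:
#0 VA=0x41C10774 (w,user):
  L0: frame=0x19 idx=1 entry=0x1B007 [P=1 RW=1 US=1 PS=0]
  L1: frame=0x1B idx=14 entry=0x1D007 [P=1 RW=1 US=1 PS=0]
  L2: frame=0x1D idx=16 entry=0x21007 [P=1 RW=1 US=1 PS=0]
  ✓ 0x21774  — 3 lookups

Access #0 PA: 0x21774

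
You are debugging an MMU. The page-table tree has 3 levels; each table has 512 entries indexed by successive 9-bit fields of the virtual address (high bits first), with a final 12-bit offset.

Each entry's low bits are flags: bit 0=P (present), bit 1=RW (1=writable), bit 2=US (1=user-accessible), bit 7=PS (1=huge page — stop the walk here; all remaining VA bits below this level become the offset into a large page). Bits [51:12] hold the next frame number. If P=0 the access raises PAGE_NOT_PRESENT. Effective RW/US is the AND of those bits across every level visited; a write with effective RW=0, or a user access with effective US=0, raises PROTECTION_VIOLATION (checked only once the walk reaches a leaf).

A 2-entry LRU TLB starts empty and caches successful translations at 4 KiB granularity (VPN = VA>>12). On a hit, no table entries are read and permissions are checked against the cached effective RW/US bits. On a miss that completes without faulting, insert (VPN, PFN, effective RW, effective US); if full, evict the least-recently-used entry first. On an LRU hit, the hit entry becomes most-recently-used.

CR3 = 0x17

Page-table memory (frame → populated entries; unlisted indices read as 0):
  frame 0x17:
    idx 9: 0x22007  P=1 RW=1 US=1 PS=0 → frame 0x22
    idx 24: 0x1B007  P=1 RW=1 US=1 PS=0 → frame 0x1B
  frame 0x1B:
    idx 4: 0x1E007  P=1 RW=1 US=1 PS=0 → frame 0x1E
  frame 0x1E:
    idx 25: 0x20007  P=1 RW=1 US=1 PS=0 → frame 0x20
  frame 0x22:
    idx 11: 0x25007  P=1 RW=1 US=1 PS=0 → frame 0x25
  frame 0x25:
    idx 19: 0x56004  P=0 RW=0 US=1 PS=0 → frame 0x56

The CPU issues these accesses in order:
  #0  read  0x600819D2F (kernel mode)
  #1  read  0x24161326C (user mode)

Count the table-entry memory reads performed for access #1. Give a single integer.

Trace:
#0 VA=0x600819D2F (r,kernel):
  L0 @0x17[24] → 0x1B007  P=1,RW=1,US=1,PS=0
  L1 @0x1B[4] → 0x1E007  P=1,RW=1,US=1,PS=0
  L2 @0x1E[25] → 0x20007  P=1,RW=1,US=1,PS=0
  ✓ 0x20D2F  — 3 lookups
#1 VA=0x24161326C (r,user):
  L0 @0x17[9] → 0x22007  P=1,RW=1,US=1,PS=0
  L1 @0x22[11] → 0x25007  P=1,RW=1,US=1,PS=0
  L2 @0x25[19] → 0x56004  P=0,RW=0,US=1,PS=0
  ⇒ fault: PAGE_NOT_PRESENT  — 3 lookups

Entries read for #1: 3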